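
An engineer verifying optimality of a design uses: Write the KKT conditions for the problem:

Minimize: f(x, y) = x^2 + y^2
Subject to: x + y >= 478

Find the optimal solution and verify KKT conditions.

KKT conditions for min x^2 + y^2 s.t. x + y >= 478:
Stationarity: 2x = mu, 2y = mu
So x = y = mu/2.
Complementary slackness: mu*(x + y - 478) = 0
Primal feasibility: x + y >= 478; dual feasibility: mu >= 0
If mu = 0 then x = y = 0, but 0 + 0 < 478 is infeasible, so the constraint is active.
Constraint active: x + y = 2*(mu/2) = 478 => mu = 478
x = y = 239, f = 114242
Verify: stationarity 2*239 = 478 = mu; primal 239 + 239 = 478 >= 478; dual mu = 478 >= 0; complementary slackness 478*(478 - 478) = 0. All KKT conditions hold.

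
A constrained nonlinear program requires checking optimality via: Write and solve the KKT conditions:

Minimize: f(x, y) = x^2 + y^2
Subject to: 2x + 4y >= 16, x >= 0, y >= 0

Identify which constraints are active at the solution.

KKT conditions for min x^2 + y^2 s.t. 2x + 4y >= 16, x >= 0, y >= 0:
Stationarity: 2x = mu*2 + mu_x, 2y = mu*4 + mu_y, with mu, mu_x, mu_y >= 0
Complementary slackness: mu*(2x + 4y - 16) = 0, mu_x*x = 0, mu_y*y = 0
(0, 0) is infeasible (2*0 + 4*0 < 16), so if mu = 0 stationarity would force x = mu_x/2 >= 0, y = mu_y/2 >= 0 with mu_x*x = mu_y*y = 0, i.e. x = y = 0: contradiction. Hence mu > 0 and 2x + 4y = 16 is active.
Try x > 0, y > 0 (so mu_x = mu_y = 0): x = 2*mu/2, y = 4*mu/2
Substitute: 2*(2*mu/2) + 4*(4*mu/2) = 16
  mu*20/2 = 16 => mu = 8/5
x* = 8/5 > 0, y* = 16/5 > 0, consistent with mu_x = mu_y = 0.
f is convex and the constraints are linear, so this KKT point is the global minimum.
f* = 64/5
Active constraints: 2x + 4y >= 16 (holds with equality, mu = 8/5 > 0); x >= 0 and y >= 0 are inactive (mu_x = mu_y = 0).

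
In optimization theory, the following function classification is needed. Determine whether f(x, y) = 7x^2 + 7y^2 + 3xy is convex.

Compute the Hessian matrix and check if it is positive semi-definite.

f(x,y) = 7x^2 + 7y^2 + 3xy
Hessian H = [[14, 3], [3, 14]]
trace(H) = 28, det(H) = 187
Eigenvalues: (28 +/- sqrt(36)) / 2 = 17, 11
Since both eigenvalues > 0, f is convex.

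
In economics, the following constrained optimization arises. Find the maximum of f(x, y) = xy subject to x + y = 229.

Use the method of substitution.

Substitute y = 229 - x into f(x,y) = xy:
g(x) = x(229 - x) = 229x - x^2
g'(x) = 229 - 2x = 0  =>  x = 229/2
y = 229 - 229/2 = 229/2
Maximum value = (229/2) * (229/2) = 52441/4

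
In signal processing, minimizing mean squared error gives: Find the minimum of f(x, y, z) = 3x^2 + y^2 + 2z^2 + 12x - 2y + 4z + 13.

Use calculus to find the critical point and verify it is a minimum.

f(x,y,z) = 3x^2 + y^2 + 2z^2 + 12x - 2y + 4z + 13
df/dx = 6x + (12) = 0 => x = -2
df/dy = 2y + (-2) = 0 => y = 1
df/dz = 4z + (4) = 0 => z = -1
f(-2,1,-1) = 3*(-2)^2 + 1*(1)^2 + 2*(-1)^2 + 12*(-2) + -2*(1) + 4*(-1) + 13 = -2
Hessian is diagonal with entries 6, 2, 4 > 0, confirmed minimum.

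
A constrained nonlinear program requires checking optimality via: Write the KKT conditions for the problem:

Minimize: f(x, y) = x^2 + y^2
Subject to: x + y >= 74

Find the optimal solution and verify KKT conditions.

KKT conditions for min x^2 + y^2 s.t. x + y >= 74:
Stationarity: 2x = mu, 2y = mu
So x = y = mu/2.
Complementary slackness: mu*(x + y - 74) = 0
Primal feasibility: x + y >= 74; dual feasibility: mu >= 0
If mu = 0 then x = y = 0, but 0 + 0 < 74 is infeasible, so the constraint is active.
Constraint active: x + y = 2*(mu/2) = 74 => mu = 74
x = y = 37, f = 2738
Verify: stationarity 2*37 = 74 = mu; primal 37 + 37 = 74 >= 74; dual mu = 74 >= 0; complementary slackness 74*(74 - 74) = 0. All KKT conditions hold.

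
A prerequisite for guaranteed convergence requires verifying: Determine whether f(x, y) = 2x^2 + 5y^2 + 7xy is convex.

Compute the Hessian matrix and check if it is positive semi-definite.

f(x,y) = 2x^2 + 5y^2 + 7xy
Hessian H = [[4, 7], [7, 10]]
trace(H) = 14, det(H) = -9
Eigenvalues: (14 +/- sqrt(232)) / 2 = 14.62, -0.6158
Since not both eigenvalues positive, f is neither convex nor concave.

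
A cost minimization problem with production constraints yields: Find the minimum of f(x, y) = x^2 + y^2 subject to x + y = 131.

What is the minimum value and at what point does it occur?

Substitute y = 131 - x into f(x,y) = x^2 + y^2:
g(x) = x^2 + (131 - x)^2 = 2x^2 - 262x + 17161
g'(x) = 4x - 262 = 0  =>  x = 131/2
y = 131 - 131/2 = 131/2
Minimum value = (131/2)^2 + (131/2)^2 = 17161/2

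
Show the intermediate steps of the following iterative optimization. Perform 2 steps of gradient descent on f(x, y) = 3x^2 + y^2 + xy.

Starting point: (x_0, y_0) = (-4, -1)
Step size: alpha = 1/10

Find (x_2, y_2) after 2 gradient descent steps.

f(x,y) = 3x^2 + y^2 + xy
grad_x = 6x + 1y, grad_y = 2y + 1x
Step 1: grad = (-25, -6), (-3/2, -2/5)
Step 2: grad = (-47/5, -23/10), (-14/25, -17/100)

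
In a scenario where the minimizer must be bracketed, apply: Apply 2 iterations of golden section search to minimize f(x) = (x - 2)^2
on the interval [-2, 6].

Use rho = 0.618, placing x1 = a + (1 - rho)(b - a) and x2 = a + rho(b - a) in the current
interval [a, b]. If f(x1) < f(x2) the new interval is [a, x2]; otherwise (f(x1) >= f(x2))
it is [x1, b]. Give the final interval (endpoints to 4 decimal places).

Golden section search for min of f(x) = (x - 2)^2 on [-2, 6].
Each step: x1 = a + (1 - rho)(b - a), x2 = a + rho(b - a); if f(x1) < f(x2) keep [a, x2], otherwise keep [x1, b].
Step 1: [-2.0000, 6.0000], x1=1.0560 (f=0.8911), x2=2.9440 (f=0.8911); f(x1) = f(x2) (tie, not '<') => keep [1.0560, 6.0000]
Step 2: [1.0560, 6.0000], x1=2.9446 (f=0.8923), x2=4.1114 (f=4.4580); f(x1) < f(x2) => keep [1.0560, 4.1114]
Final interval: [1.0560, 4.1114]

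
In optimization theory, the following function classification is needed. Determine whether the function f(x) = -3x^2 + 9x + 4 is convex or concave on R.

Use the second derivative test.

f(x) = -3x^2 + 9x + 4
f'(x) = -6x + 9
f''(x) = -6
Since f''(x) = -6 < 0 for all x, f is concave on R.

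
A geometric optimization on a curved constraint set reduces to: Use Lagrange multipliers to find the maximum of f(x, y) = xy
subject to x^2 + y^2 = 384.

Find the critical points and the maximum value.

Lagrange conditions: y = 2*lambda*x and x = 2*lambda*y
If x = 0 then y = 0, violating the constraint, so x, y != 0.
Dividing: y/x = x/y => x^2 = y^2 => y = x or y = -x
Constraint: 2x^2 = 384 => x^2 = 192 => x = +/-sqrt(192)
Critical points: (sqrt(192), sqrt(192)), (-sqrt(192), -sqrt(192)), (sqrt(192), -sqrt(192)), (-sqrt(192), sqrt(192))
  y = x:  xy = x^2 = 192  at (sqrt(192), sqrt(192)) and (-sqrt(192), -sqrt(192))
  y = -x: xy = -x^2 = -192 at (sqrt(192), -sqrt(192)) and (-sqrt(192), sqrt(192))
Maximum xy = 192 at (sqrt(192), sqrt(192)) and (-sqrt(192), -sqrt(192))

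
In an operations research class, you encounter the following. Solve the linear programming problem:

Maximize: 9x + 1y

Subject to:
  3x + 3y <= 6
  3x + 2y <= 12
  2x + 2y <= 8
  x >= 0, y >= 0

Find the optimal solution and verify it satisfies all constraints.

Feasible vertices: (0, 0), (0, 2), (2, 0)
Objective 9x + 1y at each vertex:
  (0, 0): 0
  (0, 2): 2
  (2, 0): 18
Maximum is 18 at (2, 0).
Verify constraints at (x, y) = (2, 0):
  3*2 + 3*0 = 6 <= 6 (active)
  3*2 + 2*0 = 6 <= 12
  2*2 + 2*0 = 4 <= 8
  x = 2 >= 0, y = 0 >= 0. All constraints satisfied.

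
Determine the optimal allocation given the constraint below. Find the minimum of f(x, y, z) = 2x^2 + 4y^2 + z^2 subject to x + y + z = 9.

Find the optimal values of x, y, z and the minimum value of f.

Using Lagrange multipliers on f = 2x^2 + 4y^2 + z^2 with constraint x + y + z = 9:
Conditions: 2*2*x = lambda, 2*4*y = lambda, 2*1*z = lambda
So x = lambda/4, y = lambda/8, z = lambda/2
Substituting into constraint: lambda * (7/8) = 9
lambda = 72/7
x = 18/7, y = 9/7, z = 36/7
Minimum value = 324/7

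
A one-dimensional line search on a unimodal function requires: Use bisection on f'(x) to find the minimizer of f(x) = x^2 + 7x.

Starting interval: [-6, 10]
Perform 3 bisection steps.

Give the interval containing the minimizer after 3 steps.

Finding critical point of f(x) = x^2 + 7x using bisection on f'(x) = 2x + 7.
f'(x) = 0 when x = -7/2.
Starting interval: [-6, 10]
Step 1: mid = 2, f'(mid) = 11, new interval = [-6, 2]
Step 2: mid = -2, f'(mid) = 3, new interval = [-6, -2]
Step 3: mid = -4, f'(mid) = -1, new interval = [-4, -2]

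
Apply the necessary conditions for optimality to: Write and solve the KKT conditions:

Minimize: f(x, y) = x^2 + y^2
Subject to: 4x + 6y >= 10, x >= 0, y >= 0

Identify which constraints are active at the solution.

KKT conditions for min x^2 + y^2 s.t. 4x + 6y >= 10, x >= 0, y >= 0:
Stationarity: 2x = mu*4 + mu_x, 2y = mu*6 + mu_y, with mu, mu_x, mu_y >= 0
Complementary slackness: mu*(4x + 6y - 10) = 0, mu_x*x = 0, mu_y*y = 0
(0, 0) is infeasible (4*0 + 6*0 < 10), so if mu = 0 stationarity would force x = mu_x/2 >= 0, y = mu_y/2 >= 0 with mu_x*x = mu_y*y = 0, i.e. x = y = 0: contradiction. Hence mu > 0 and 4x + 6y = 10 is active.
Try x > 0, y > 0 (so mu_x = mu_y = 0): x = 4*mu/2, y = 6*mu/2
Substitute: 4*(4*mu/2) + 6*(6*mu/2) = 10
  mu*52/2 = 10 => mu = 5/13
x* = 10/13 > 0, y* = 15/13 > 0, consistent with mu_x = mu_y = 0.
f is convex and the constraints are linear, so this KKT point is the global minimum.
f* = 25/13
Active constraints: 4x + 6y >= 10 (holds with equality, mu = 5/13 > 0); x >= 0 and y >= 0 are inactive (mu_x = mu_y = 0).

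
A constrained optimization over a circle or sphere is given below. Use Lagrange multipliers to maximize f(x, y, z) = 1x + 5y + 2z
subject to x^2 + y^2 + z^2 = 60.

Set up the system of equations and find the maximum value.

Lagrange conditions: 1 = 2*lambda*x, 5 = 2*lambda*y, 2 = 2*lambda*z
So x:1 = y:5 = z:2, i.e. x = 1t, y = 5t, z = 2t
Constraint: t^2*(1^2 + 5^2 + 2^2) = 60
  t^2 * 30 = 60  =>  t = sqrt(2)
Maximum = 1*1t + 5*5t + 2*2t = 30*sqrt(2) = sqrt(1800)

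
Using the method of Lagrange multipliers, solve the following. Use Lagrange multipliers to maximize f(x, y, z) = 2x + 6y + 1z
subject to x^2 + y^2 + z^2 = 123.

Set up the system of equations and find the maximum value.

Lagrange conditions: 2 = 2*lambda*x, 6 = 2*lambda*y, 1 = 2*lambda*z
So x:2 = y:6 = z:1, i.e. x = 2t, y = 6t, z = 1t
Constraint: t^2*(2^2 + 6^2 + 1^2) = 123
  t^2 * 41 = 123  =>  t = sqrt(3)
Maximum = 2*2t + 6*6t + 1*1t = 41*sqrt(3) = sqrt(5043)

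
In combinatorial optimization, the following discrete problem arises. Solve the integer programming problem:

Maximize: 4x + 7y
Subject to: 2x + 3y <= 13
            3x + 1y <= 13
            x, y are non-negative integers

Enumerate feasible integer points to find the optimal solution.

Constraint 1: 2x + 3y <= 13
Constraint 2: 3x + 1y <= 13
Feasible x range (need y >= 0): 0 <= x <= min(13/2, 13/3) => x in {0, ..., 4}.
Enumerate feasible integer points row by row (the coefficient of y is 7 > 0, so for each x the largest feasible y gives the best value):
  x = 0: y <= min((13 - 2*0)/3, (13 - 3*0)/1) => y in {0, ..., 4}; best 4*0 + 7*4 = 28
  x = 1: y <= min((13 - 2*1)/3, (13 - 3*1)/1) => y in {0, ..., 3}; best 4*1 + 7*3 = 25
  x = 2: y <= min((13 - 2*2)/3, (13 - 3*2)/1) => y in {0, ..., 3}; best 4*2 + 7*3 = 29
  x = 3: y <= min((13 - 2*3)/3, (13 - 3*3)/1) => y in {0, ..., 2}; best 4*3 + 7*2 = 26
  x = 4: y <= min((13 - 2*4)/3, (13 - 3*4)/1) => y in {0, ..., 1}; best 4*4 + 7*1 = 23
The maximum 4x + 7y = 29 is achieved at x = 2, y = 3.
Check: 2*2 + 3*3 = 13 <= 13 and 3*2 + 1*3 = 9 <= 13.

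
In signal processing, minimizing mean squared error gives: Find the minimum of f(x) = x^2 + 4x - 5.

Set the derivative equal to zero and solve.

f(x) = x^2 + 4x - 5
f'(x) = 2x + (4) = 0
x = -4/2 = -2
f(-2) = -9
Since f''(x) = 2 > 0, this is a minimum.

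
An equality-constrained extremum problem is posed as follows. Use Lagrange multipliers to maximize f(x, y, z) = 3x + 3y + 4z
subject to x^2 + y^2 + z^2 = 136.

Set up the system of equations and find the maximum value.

Lagrange conditions: 3 = 2*lambda*x, 3 = 2*lambda*y, 4 = 2*lambda*z
So x:3 = y:3 = z:4, i.e. x = 3t, y = 3t, z = 4t
Constraint: t^2*(3^2 + 3^2 + 4^2) = 136
  t^2 * 34 = 136  =>  t = sqrt(4)
Maximum = 3*3t + 3*3t + 4*4t = 34*sqrt(4) = 68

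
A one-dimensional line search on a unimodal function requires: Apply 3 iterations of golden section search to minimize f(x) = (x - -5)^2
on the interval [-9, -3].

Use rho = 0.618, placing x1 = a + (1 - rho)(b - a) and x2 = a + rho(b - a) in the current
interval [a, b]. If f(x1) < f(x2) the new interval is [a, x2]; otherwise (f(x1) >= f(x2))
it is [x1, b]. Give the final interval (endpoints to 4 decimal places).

Golden section search for min of f(x) = (x - -5)^2 on [-9, -3].
Each step: x1 = a + (1 - rho)(b - a), x2 = a + rho(b - a); if f(x1) < f(x2) keep [a, x2], otherwise keep [x1, b].
Step 1: [-9.0000, -3.0000], x1=-6.7080 (f=2.9173), x2=-5.2920 (f=0.0853); f(x1) > f(x2) => keep [-6.7080, -3.0000]
Step 2: [-6.7080, -3.0000], x1=-5.2915 (f=0.0850), x2=-4.4165 (f=0.3405); f(x1) < f(x2) => keep [-6.7080, -4.4165]
Step 3: [-6.7080, -4.4165], x1=-5.8326 (f=0.6933), x2=-5.2918 (f=0.0852); f(x1) > f(x2) => keep [-5.8326, -4.4165]
Final interval: [-5.8326, -4.4165]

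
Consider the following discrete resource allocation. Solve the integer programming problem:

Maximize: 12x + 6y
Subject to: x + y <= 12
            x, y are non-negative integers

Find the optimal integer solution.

Objective: 12x + 6y, constraint: x + y <= 12
Coefficient of x is 12 >= coefficient of y is 6, so allocate the entire budget to x.
Optimal: x = 12, y = 0, value = 144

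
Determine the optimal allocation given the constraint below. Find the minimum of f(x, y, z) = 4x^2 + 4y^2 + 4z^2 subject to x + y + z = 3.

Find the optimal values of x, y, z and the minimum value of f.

Using Lagrange multipliers on f = 4x^2 + 4y^2 + 4z^2 with constraint x + y + z = 3:
Conditions: 2*4*x = lambda, 2*4*y = lambda, 2*4*z = lambda
So x = lambda/8, y = lambda/8, z = lambda/8
Substituting into constraint: lambda * (3/8) = 3
lambda = 8
x = 1, y = 1, z = 1
Minimum value = 12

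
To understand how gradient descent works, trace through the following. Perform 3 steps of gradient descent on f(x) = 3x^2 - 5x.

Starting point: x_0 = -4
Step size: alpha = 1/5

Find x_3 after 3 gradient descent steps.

f(x) = 3x^2 - 5x, f'(x) = 6x + (-5)
Step 1: f'(-4) = -29, x_1 = -4 - 1/5 * -29 = 9/5
Step 2: f'(9/5) = 29/5, x_2 = 9/5 - 1/5 * 29/5 = 16/25
Step 3: f'(16/25) = -29/25, x_3 = 16/25 - 1/5 * -29/25 = 109/125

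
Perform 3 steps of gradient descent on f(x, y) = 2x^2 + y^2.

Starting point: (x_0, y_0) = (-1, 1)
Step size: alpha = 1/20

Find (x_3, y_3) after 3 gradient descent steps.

f(x,y) = 2x^2 + y^2
grad_x = 4x + 0y, grad_y = 2y + 0x
Step 1: grad = (-4, 2), (-4/5, 9/10)
Step 2: grad = (-16/5, 9/5), (-16/25, 81/100)
Step 3: grad = (-64/25, 81/50), (-64/125, 729/1000)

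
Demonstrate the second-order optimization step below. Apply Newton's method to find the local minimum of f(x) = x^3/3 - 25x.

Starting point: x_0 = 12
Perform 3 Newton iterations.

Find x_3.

f(x) = x^3/3 - 25x
f'(x) = x^2 - 25, f''(x) = 2x
Newton update: x_{n+1} = x_n - (x_n^2 - 25)/(2*x_n)
Step 1: x_0 = 12, f'=119, f''=24, x_1 = 169/24
Step 2: x_1 = 169/24, f'=14161/576, f''=169/12, x_2 = 42961/8112
Step 3: x_2 = 42961/8112, f'=200533921/65804544, f''=42961/4056, x_3 = 3490761121/696999264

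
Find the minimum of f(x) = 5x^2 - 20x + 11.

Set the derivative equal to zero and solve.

f(x) = 5x^2 - 20x + 11
f'(x) = 10x + (-20) = 0
x = 20/10 = 2
f(2) = -9
Since f''(x) = 10 > 0, this is a minimum.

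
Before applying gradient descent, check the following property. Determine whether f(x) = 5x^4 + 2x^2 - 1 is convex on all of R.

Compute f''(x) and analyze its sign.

f(x) = 5x^4 + 2x^2 - 1
f'(x) = 20x^3 + 4x
f''(x) = 60x^2 + 4
f''(x) = 60x^2 + 4 >= 4 > 0 for all x
Therefore, f is convex on R.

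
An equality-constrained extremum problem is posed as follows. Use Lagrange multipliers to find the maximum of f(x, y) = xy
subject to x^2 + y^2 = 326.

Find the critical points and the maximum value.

Lagrange conditions: y = 2*lambda*x and x = 2*lambda*y
If x = 0 then y = 0, violating the constraint, so x, y != 0.
Dividing: y/x = x/y => x^2 = y^2 => y = x or y = -x
Constraint: 2x^2 = 326 => x^2 = 163 => x = +/-sqrt(163)
Critical points: (sqrt(163), sqrt(163)), (-sqrt(163), -sqrt(163)), (sqrt(163), -sqrt(163)), (-sqrt(163), sqrt(163))
  y = x:  xy = x^2 = 163  at (sqrt(163), sqrt(163)) and (-sqrt(163), -sqrt(163))
  y = -x: xy = -x^2 = -163 at (sqrt(163), -sqrt(163)) and (-sqrt(163), sqrt(163))
Maximum xy = 163 at (sqrt(163), sqrt(163)) and (-sqrt(163), -sqrt(163))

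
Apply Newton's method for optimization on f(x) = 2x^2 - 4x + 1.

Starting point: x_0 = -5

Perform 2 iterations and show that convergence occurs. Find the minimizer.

f(x) = 2x^2 - 4x + 1, f'(x) = 4x + (-4), f''(x) = 4
Step 1: f'(-5) = -24, x_1 = -5 - -24/4 = 1
Step 2: f'(1) = 0, x_2 = 1 (converged)
Newton's method converges in 1 step for quadratics.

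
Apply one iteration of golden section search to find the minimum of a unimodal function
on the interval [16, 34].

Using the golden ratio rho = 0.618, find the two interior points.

Golden section search on [16, 34].
Golden ratio rho = 0.618 (approx).
Interior points:
  x_1 = 16 + (1-0.618)*18 = 22.8760
  x_2 = 16 + 0.618*18 = 27.1240
Compare f(x_1) and f(x_2) to determine which subinterval to keep.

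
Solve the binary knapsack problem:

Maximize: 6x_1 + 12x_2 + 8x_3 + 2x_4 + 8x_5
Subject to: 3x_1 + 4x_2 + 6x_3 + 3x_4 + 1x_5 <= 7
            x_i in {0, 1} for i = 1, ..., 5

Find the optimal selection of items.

Items: item 1 (v=6, w=3), item 2 (v=12, w=4), item 3 (v=8, w=6), item 4 (v=2, w=3), item 5 (v=8, w=1)
Capacity: 7
Checking all 32 subsets (w = total weight, v = total value):
  {}: w = 0, v = 0
  {1}: w = 3, v = 6
  {2}: w = 4, v = 12
  {3}: w = 6, v = 8
  {4}: w = 3, v = 2
  {5}: w = 1, v = 8
  {1, 2}: w = 7, v = 18
  {1, 3}: w = 9 > 7, infeasible
  {1, 4}: w = 6, v = 8
  {1, 5}: w = 4, v = 14
  {2, 3}: w = 10 > 7, infeasible
  {2, 4}: w = 7, v = 14
  {2, 5}: w = 5, v = 20
  {3, 4}: w = 9 > 7, infeasible
  {3, 5}: w = 7, v = 16
  {4, 5}: w = 4, v = 10
  {1, 2, 3}: w = 13 > 7, infeasible
  {1, 2, 4}: w = 10 > 7, infeasible
  {1, 2, 5}: w = 8 > 7, infeasible
  {1, 3, 4}: w = 12 > 7, infeasible
  {1, 3, 5}: w = 10 > 7, infeasible
  {1, 4, 5}: w = 7, v = 16
  {2, 3, 4}: w = 13 > 7, infeasible
  {2, 3, 5}: w = 11 > 7, infeasible
  {2, 4, 5}: w = 8 > 7, infeasible
  {3, 4, 5}: w = 10 > 7, infeasible
  {1, 2, 3, 4}: w = 16 > 7, infeasible
  {1, 2, 3, 5}: w = 14 > 7, infeasible
  {1, 2, 4, 5}: w = 11 > 7, infeasible
  {1, 3, 4, 5}: w = 13 > 7, infeasible
  {2, 3, 4, 5}: w = 14 > 7, infeasible
  {1, 2, 3, 4, 5}: w = 17 > 7, infeasible
Best feasible subset: items [2, 5]
Total weight: 5 <= 7, total value: 20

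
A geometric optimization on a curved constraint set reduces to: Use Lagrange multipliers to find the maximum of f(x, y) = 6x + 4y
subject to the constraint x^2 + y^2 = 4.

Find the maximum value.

Set up Lagrange conditions: grad f = lambda * grad g
  6 = 2*lambda*x
  4 = 2*lambda*y
From these: x/y = 6/4, so x = 6t, y = 4t for some t.
Substitute into constraint: (6t)^2 + (4t)^2 = 4
  t^2 * 52 = 4
  t = sqrt(4/52)
Maximum = 6*x + 4*y = (6^2 + 4^2)*t = 52 * sqrt(4/52) = sqrt(208)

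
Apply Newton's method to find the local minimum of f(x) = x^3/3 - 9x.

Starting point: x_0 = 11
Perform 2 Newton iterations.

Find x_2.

f(x) = x^3/3 - 9x
f'(x) = x^2 - 9, f''(x) = 2x
Newton update: x_{n+1} = x_n - (x_n^2 - 9)/(2*x_n)
Step 1: x_0 = 11, f'=112, f''=22, x_1 = 65/11
Step 2: x_1 = 65/11, f'=3136/121, f''=130/11, x_2 = 2657/715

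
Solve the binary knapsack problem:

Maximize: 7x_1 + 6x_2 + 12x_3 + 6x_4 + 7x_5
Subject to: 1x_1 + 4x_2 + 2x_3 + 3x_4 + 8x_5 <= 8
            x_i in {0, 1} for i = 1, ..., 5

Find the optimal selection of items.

Items: item 1 (v=7, w=1), item 2 (v=6, w=4), item 3 (v=12, w=2), item 4 (v=6, w=3), item 5 (v=7, w=8)
Capacity: 8
Checking all 32 subsets (w = total weight, v = total value):
  {}: w = 0, v = 0
  {1}: w = 1, v = 7
  {2}: w = 4, v = 6
  {3}: w = 2, v = 12
  {4}: w = 3, v = 6
  {5}: w = 8, v = 7
  {1, 2}: w = 5, v = 13
  {1, 3}: w = 3, v = 19
  {1, 4}: w = 4, v = 13
  {1, 5}: w = 9 > 8, infeasible
  {2, 3}: w = 6, v = 18
  {2, 4}: w = 7, v = 12
  {2, 5}: w = 12 > 8, infeasible
  {3, 4}: w = 5, v = 18
  {3, 5}: w = 10 > 8, infeasible
  {4, 5}: w = 11 > 8, infeasible
  {1, 2, 3}: w = 7, v = 25
  {1, 2, 4}: w = 8, v = 19
  {1, 2, 5}: w = 13 > 8, infeasible
  {1, 3, 4}: w = 6, v = 25
  {1, 3, 5}: w = 11 > 8, infeasible
  {1, 4, 5}: w = 12 > 8, infeasible
  {2, 3, 4}: w = 9 > 8, infeasible
  {2, 3, 5}: w = 14 > 8, infeasible
  {2, 4, 5}: w = 15 > 8, infeasible
  {3, 4, 5}: w = 13 > 8, infeasible
  {1, 2, 3, 4}: w = 10 > 8, infeasible
  {1, 2, 3, 5}: w = 15 > 8, infeasible
  {1, 2, 4, 5}: w = 16 > 8, infeasible
  {1, 3, 4, 5}: w = 14 > 8, infeasible
  {2, 3, 4, 5}: w = 17 > 8, infeasible
  {1, 2, 3, 4, 5}: w = 18 > 8, infeasible
Best feasible subset: items [1, 2, 3]
(The same value 25 is also attained by {1, 3, 4}.)
Total weight: 7 <= 8, total value: 25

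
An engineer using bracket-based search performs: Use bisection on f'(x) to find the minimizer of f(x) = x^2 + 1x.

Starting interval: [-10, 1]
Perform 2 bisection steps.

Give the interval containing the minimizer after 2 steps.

Finding critical point of f(x) = x^2 + 1x using bisection on f'(x) = 2x + 1.
f'(x) = 0 when x = -1/2.
Starting interval: [-10, 1]
Step 1: mid = -9/2, f'(mid) = -8, new interval = [-9/2, 1]
Step 2: mid = -7/4, f'(mid) = -5/2, new interval = [-7/4, 1]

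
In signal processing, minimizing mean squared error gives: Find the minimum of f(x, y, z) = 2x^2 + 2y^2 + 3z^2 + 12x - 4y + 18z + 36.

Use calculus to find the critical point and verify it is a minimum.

f(x,y,z) = 2x^2 + 2y^2 + 3z^2 + 12x - 4y + 18z + 36
df/dx = 4x + (12) = 0 => x = -3
df/dy = 4y + (-4) = 0 => y = 1
df/dz = 6z + (18) = 0 => z = -3
f(-3,1,-3) = 2*(-3)^2 + 2*(1)^2 + 3*(-3)^2 + 12*(-3) + -4*(1) + 18*(-3) + 36 = -11
Hessian is diagonal with entries 4, 4, 6 > 0, confirmed minimum.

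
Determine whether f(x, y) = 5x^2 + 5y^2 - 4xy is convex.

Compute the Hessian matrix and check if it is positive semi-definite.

f(x,y) = 5x^2 + 5y^2 - 4xy
Hessian H = [[10, -4], [-4, 10]]
trace(H) = 20, det(H) = 84
Eigenvalues: (20 +/- sqrt(64)) / 2 = 14, 6
Since both eigenvalues > 0, f is convex.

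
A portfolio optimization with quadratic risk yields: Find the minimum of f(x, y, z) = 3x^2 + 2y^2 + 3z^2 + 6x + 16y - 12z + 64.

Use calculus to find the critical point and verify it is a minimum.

f(x,y,z) = 3x^2 + 2y^2 + 3z^2 + 6x + 16y - 12z + 64
df/dx = 6x + (6) = 0 => x = -1
df/dy = 4y + (16) = 0 => y = -4
df/dz = 6z + (-12) = 0 => z = 2
f(-1,-4,2) = 3*(-1)^2 + 2*(-4)^2 + 3*(2)^2 + 6*(-1) + 16*(-4) + -12*(2) + 64 = 17
Hessian is diagonal with entries 6, 4, 6 > 0, confirmed minimum.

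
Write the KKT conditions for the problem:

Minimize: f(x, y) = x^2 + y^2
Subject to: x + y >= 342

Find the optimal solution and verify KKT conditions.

KKT conditions for min x^2 + y^2 s.t. x + y >= 342:
Stationarity: 2x = mu, 2y = mu
So x = y = mu/2.
Complementary slackness: mu*(x + y - 342) = 0
Primal feasibility: x + y >= 342; dual feasibility: mu >= 0
If mu = 0 then x = y = 0, but 0 + 0 < 342 is infeasible, so the constraint is active.
Constraint active: x + y = 2*(mu/2) = 342 => mu = 342
x = y = 171, f = 58482
Verify: stationarity 2*171 = 342 = mu; primal 171 + 171 = 342 >= 342; dual mu = 342 >= 0; complementary slackness 342*(342 - 342) = 0. All KKT conditions hold.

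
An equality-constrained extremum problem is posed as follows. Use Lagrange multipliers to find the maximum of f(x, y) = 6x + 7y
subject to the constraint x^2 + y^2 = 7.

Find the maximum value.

Set up Lagrange conditions: grad f = lambda * grad g
  6 = 2*lambda*x
  7 = 2*lambda*y
From these: x/y = 6/7, so x = 6t, y = 7t for some t.
Substitute into constraint: (6t)^2 + (7t)^2 = 7
  t^2 * 85 = 7
  t = sqrt(7/85)
Maximum = 6*x + 7*y = (6^2 + 7^2)*t = 85 * sqrt(7/85) = sqrt(595)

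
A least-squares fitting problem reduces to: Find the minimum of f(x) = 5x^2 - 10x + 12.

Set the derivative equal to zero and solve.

f(x) = 5x^2 - 10x + 12
f'(x) = 10x + (-10) = 0
x = 10/10 = 1
f(1) = 7
Since f''(x) = 10 > 0, this is a minimum.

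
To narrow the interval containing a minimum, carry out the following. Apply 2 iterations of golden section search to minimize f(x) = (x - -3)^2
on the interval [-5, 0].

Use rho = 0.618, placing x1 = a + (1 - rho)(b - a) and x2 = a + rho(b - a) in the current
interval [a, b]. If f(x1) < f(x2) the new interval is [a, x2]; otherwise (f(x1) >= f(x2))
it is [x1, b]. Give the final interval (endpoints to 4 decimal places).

Golden section search for min of f(x) = (x - -3)^2 on [-5, 0].
Each step: x1 = a + (1 - rho)(b - a), x2 = a + rho(b - a); if f(x1) < f(x2) keep [a, x2], otherwise keep [x1, b].
Step 1: [-5.0000, 0.0000], x1=-3.0900 (f=0.0081), x2=-1.9100 (f=1.1881); f(x1) < f(x2) => keep [-5.0000, -1.9100]
Step 2: [-5.0000, -1.9100], x1=-3.8196 (f=0.6718), x2=-3.0904 (f=0.0082); f(x1) > f(x2) => keep [-3.8196, -1.9100]
Final interval: [-3.8196, -1.9100]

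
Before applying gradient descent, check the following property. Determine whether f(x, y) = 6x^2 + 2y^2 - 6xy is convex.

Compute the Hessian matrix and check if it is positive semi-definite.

f(x,y) = 6x^2 + 2y^2 - 6xy
Hessian H = [[12, -6], [-6, 4]]
trace(H) = 16, det(H) = 12
Eigenvalues: (16 +/- sqrt(208)) / 2 = 15.21, 0.7889
Since both eigenvalues > 0, f is convex.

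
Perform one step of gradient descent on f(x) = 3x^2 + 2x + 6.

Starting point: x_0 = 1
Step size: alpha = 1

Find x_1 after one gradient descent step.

f(x) = 3x^2 + 2x + 6
f'(x) = 6x + 2
f'(1) = 6*1 + (2) = 8
x_1 = x_0 - alpha * f'(x_0) = 1 - 1 * 8 = -7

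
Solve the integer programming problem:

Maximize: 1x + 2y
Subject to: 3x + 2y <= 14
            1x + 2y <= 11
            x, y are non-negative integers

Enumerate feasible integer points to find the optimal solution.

Constraint 1: 3x + 2y <= 14
Constraint 2: 1x + 2y <= 11
Feasible x range (need y >= 0): 0 <= x <= min(14/3, 11/1) => x in {0, ..., 4}.
Enumerate feasible integer points row by row (the coefficient of y is 2 > 0, so for each x the largest feasible y gives the best value):
  x = 0: y <= min((14 - 3*0)/2, (11 - 1*0)/2) => y in {0, ..., 5}; best 1*0 + 2*5 = 10
  x = 1: y <= min((14 - 3*1)/2, (11 - 1*1)/2) => y in {0, ..., 5}; best 1*1 + 2*5 = 11
  x = 2: y <= min((14 - 3*2)/2, (11 - 1*2)/2) => y in {0, ..., 4}; best 1*2 + 2*4 = 10
  x = 3: y <= min((14 - 3*3)/2, (11 - 1*3)/2) => y in {0, ..., 2}; best 1*3 + 2*2 = 7
  x = 4: y <= min((14 - 3*4)/2, (11 - 1*4)/2) => y in {0, ..., 1}; best 1*4 + 2*1 = 6
The maximum 1x + 2y = 11 is achieved at x = 1, y = 5.
Check: 3*1 + 2*5 = 13 <= 14 and 1*1 + 2*5 = 11 <= 11.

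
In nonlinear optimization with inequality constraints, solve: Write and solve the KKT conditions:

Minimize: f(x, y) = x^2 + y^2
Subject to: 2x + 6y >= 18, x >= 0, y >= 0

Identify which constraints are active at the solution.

KKT conditions for min x^2 + y^2 s.t. 2x + 6y >= 18, x >= 0, y >= 0:
Stationarity: 2x = mu*2 + mu_x, 2y = mu*6 + mu_y, with mu, mu_x, mu_y >= 0
Complementary slackness: mu*(2x + 6y - 18) = 0, mu_x*x = 0, mu_y*y = 0
(0, 0) is infeasible (2*0 + 6*0 < 18), so if mu = 0 stationarity would force x = mu_x/2 >= 0, y = mu_y/2 >= 0 with mu_x*x = mu_y*y = 0, i.e. x = y = 0: contradiction. Hence mu > 0 and 2x + 6y = 18 is active.
Try x > 0, y > 0 (so mu_x = mu_y = 0): x = 2*mu/2, y = 6*mu/2
Substitute: 2*(2*mu/2) + 6*(6*mu/2) = 18
  mu*40/2 = 18 => mu = 9/10
x* = 9/10 > 0, y* = 27/10 > 0, consistent with mu_x = mu_y = 0.
f is convex and the constraints are linear, so this KKT point is the global minimum.
f* = 81/10
Active constraints: 2x + 6y >= 18 (holds with equality, mu = 9/10 > 0); x >= 0 and y >= 0 are inactive (mu_x = mu_y = 0).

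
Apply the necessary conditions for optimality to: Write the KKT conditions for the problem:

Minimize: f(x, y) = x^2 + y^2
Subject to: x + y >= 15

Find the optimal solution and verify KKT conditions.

KKT conditions for min x^2 + y^2 s.t. x + y >= 15:
Stationarity: 2x = mu, 2y = mu
So x = y = mu/2.
Complementary slackness: mu*(x + y - 15) = 0
Primal feasibility: x + y >= 15; dual feasibility: mu >= 0
If mu = 0 then x = y = 0, but 0 + 0 < 15 is infeasible, so the constraint is active.
Constraint active: x + y = 2*(mu/2) = 15 => mu = 15
x = y = 15/2, f = 225/2
Verify: stationarity 2*(15/2) = 15 = mu; primal 15/2 + 15/2 = 15 >= 15; dual mu = 15 >= 0; complementary slackness 15*(15 - 15) = 0. All KKT conditions hold.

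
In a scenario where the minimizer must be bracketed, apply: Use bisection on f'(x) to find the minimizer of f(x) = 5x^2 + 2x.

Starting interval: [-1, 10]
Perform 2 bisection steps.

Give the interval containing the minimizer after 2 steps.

Finding critical point of f(x) = 5x^2 + 2x using bisection on f'(x) = 10x + 2.
f'(x) = 0 when x = -1/5.
Starting interval: [-1, 10]
Step 1: mid = 9/2, f'(mid) = 47, new interval = [-1, 9/2]
Step 2: mid = 7/4, f'(mid) = 39/2, new interval = [-1, 7/4]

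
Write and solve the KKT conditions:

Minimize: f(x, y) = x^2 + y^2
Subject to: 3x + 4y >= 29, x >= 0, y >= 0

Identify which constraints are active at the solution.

KKT conditions for min x^2 + y^2 s.t. 3x + 4y >= 29, x >= 0, y >= 0:
Stationarity: 2x = mu*3 + mu_x, 2y = mu*4 + mu_y, with mu, mu_x, mu_y >= 0
Complementary slackness: mu*(3x + 4y - 29) = 0, mu_x*x = 0, mu_y*y = 0
(0, 0) is infeasible (3*0 + 4*0 < 29), so if mu = 0 stationarity would force x = mu_x/2 >= 0, y = mu_y/2 >= 0 with mu_x*x = mu_y*y = 0, i.e. x = y = 0: contradiction. Hence mu > 0 and 3x + 4y = 29 is active.
Try x > 0, y > 0 (so mu_x = mu_y = 0): x = 3*mu/2, y = 4*mu/2
Substitute: 3*(3*mu/2) + 4*(4*mu/2) = 29
  mu*25/2 = 29 => mu = 58/25
x* = 87/25 > 0, y* = 116/25 > 0, consistent with mu_x = mu_y = 0.
f is convex and the constraints are linear, so this KKT point is the global minimum.
f* = 841/25
Active constraints: 3x + 4y >= 29 (holds with equality, mu = 58/25 > 0); x >= 0 and y >= 0 are inactive (mu_x = mu_y = 0).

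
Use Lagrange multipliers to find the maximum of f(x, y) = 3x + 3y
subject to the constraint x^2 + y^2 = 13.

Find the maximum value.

Set up Lagrange conditions: grad f = lambda * grad g
  3 = 2*lambda*x
  3 = 2*lambda*y
From these: x/y = 3/3, so x = 3t, y = 3t for some t.
Substitute into constraint: (3t)^2 + (3t)^2 = 13
  t^2 * 18 = 13
  t = sqrt(13/18)
Maximum = 3*x + 3*y = (3^2 + 3^2)*t = 18 * sqrt(13/18) = sqrt(234)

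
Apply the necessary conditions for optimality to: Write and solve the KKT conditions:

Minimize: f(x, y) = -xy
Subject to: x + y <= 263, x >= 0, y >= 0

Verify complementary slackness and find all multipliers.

Problem: min -xy s.t. x + y <= 263 (multiplier lambda), x >= 0 (mu_x), y >= 0 (mu_y)
KKT stationarity: -y + lambda - mu_x = 0, -x + lambda - mu_y = 0, with lambda, mu_x, mu_y >= 0
Complementary slackness: lambda*(x + y - 263) = 0, mu_x*x = 0, mu_y*y = 0
If lambda = 0: y = -mu_x <= 0 and x = -mu_y <= 0 force x = y = 0 with f = 0; but x = y = 263/2 is feasible with f = -69169/4 < 0, so this is not the minimum. Hence lambda > 0 and x + y = 263.
Try x > 0, y > 0 (so mu_x = mu_y = 0): y = lambda, x = lambda => x = y = lambda
x + y = 263 => 2*lambda = 263 => lambda = 263/2
x* = y* = 263/2 > 0, consistent with mu_x = mu_y = 0.
(Any feasible point with x = 0 or y = 0 has f = 0 > -69169/4, so the minimum is not on those boundaries.)
min(-xy) = -69169/4 (i.e. max xy = 69169/4)
Multipliers: lambda = 263/2, mu_x = 0, mu_y = 0
Complementary slackness: lambda*(x + y - 263) = 263/2*(263/2 + 263/2 - 263) = 0, mu_x*x = 0*263/2 = 0, mu_y*y = 0*263/2 = 0. Satisfied.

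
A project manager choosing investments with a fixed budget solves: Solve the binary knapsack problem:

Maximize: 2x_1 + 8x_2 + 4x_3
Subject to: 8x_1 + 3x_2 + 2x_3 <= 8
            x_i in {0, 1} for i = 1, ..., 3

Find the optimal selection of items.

Items: item 1 (v=2, w=8), item 2 (v=8, w=3), item 3 (v=4, w=2)
Capacity: 8
Checking all 8 subsets (w = total weight, v = total value):
  {}: w = 0, v = 0
  {1}: w = 8, v = 2
  {2}: w = 3, v = 8
  {3}: w = 2, v = 4
  {1, 2}: w = 11 > 8, infeasible
  {1, 3}: w = 10 > 8, infeasible
  {2, 3}: w = 5, v = 12
  {1, 2, 3}: w = 13 > 8, infeasible
Best feasible subset: items [2, 3]
Total weight: 5 <= 8, total value: 12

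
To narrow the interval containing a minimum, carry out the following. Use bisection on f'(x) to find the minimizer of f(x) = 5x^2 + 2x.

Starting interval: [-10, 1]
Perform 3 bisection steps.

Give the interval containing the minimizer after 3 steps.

Finding critical point of f(x) = 5x^2 + 2x using bisection on f'(x) = 10x + 2.
f'(x) = 0 when x = -1/5.
Starting interval: [-10, 1]
Step 1: mid = -9/2, f'(mid) = -43, new interval = [-9/2, 1]
Step 2: mid = -7/4, f'(mid) = -31/2, new interval = [-7/4, 1]
Step 3: mid = -3/8, f'(mid) = -7/4, new interval = [-3/8, 1]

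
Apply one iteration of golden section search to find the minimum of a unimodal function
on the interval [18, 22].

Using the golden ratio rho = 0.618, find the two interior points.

Golden section search on [18, 22].
Golden ratio rho = 0.618 (approx).
Interior points:
  x_1 = 18 + (1-0.618)*4 = 19.5280
  x_2 = 18 + 0.618*4 = 20.4720
Compare f(x_1) and f(x_2) to determine which subinterval to keep.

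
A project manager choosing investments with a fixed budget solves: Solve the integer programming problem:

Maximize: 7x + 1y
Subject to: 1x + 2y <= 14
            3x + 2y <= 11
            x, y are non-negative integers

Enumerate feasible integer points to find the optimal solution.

Constraint 1: 1x + 2y <= 14
Constraint 2: 3x + 2y <= 11
Feasible x range (need y >= 0): 0 <= x <= min(14/1, 11/3) => x in {0, ..., 3}.
Enumerate feasible integer points row by row (the coefficient of y is 1 > 0, so for each x the largest feasible y gives the best value):
  x = 0: y <= min((14 - 1*0)/2, (11 - 3*0)/2) => y in {0, ..., 5}; best 7*0 + 1*5 = 5
  x = 1: y <= min((14 - 1*1)/2, (11 - 3*1)/2) => y in {0, ..., 4}; best 7*1 + 1*4 = 11
  x = 2: y <= min((14 - 1*2)/2, (11 - 3*2)/2) => y in {0, ..., 2}; best 7*2 + 1*2 = 16
  x = 3: y <= min((14 - 1*3)/2, (11 - 3*3)/2) => y in {0, ..., 1}; best 7*3 + 1*1 = 22
The maximum 7x + 1y = 22 is achieved at x = 3, y = 1.
Check: 1*3 + 2*1 = 5 <= 14 and 3*3 + 2*1 = 11 <= 11.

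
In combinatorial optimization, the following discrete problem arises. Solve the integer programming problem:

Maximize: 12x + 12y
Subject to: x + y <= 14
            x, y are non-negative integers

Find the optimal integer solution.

Objective: 12x + 12y, constraint: x + y <= 14
Coefficient of x is 12 >= coefficient of y is 12, so allocate the entire budget to x.
Optimal: x = 14, y = 0, value = 168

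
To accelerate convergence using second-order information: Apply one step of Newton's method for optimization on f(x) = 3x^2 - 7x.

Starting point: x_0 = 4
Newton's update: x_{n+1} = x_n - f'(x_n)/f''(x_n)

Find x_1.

f(x) = 3x^2 - 7x
f'(x) = 6x + (-7), f''(x) = 6
Newton step: x_1 = x_0 - f'(x_0)/f''(x_0)
f'(4) = 17
x_1 = 4 - 17/6 = 7/6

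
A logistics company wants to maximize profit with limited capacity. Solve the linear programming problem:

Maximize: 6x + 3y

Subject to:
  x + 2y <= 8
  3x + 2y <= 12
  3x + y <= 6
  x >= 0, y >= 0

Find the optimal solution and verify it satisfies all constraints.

Feasible vertices: (0, 0), (0, 4), (4/5, 18/5), (2, 0)
Objective 6x + 3y at each vertex:
  (0, 0): 0
  (0, 4): 12
  (4/5, 18/5): 78/5
  (2, 0): 12
Maximum is 78/5 at (4/5, 18/5).
Verify constraints at (x, y) = (4/5, 18/5):
  1*(4/5) + 2*(18/5) = 8 <= 8 (active)
  3*(4/5) + 2*(18/5) = 48/5 <= 12
  3*(4/5) + 1*(18/5) = 6 <= 6 (active)
  x = 4/5 >= 0, y = 18/5 >= 0. All constraints satisfied.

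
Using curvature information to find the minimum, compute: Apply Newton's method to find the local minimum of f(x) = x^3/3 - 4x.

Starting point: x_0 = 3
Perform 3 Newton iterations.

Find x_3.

f(x) = x^3/3 - 4x
f'(x) = x^2 - 4, f''(x) = 2x
Newton update: x_{n+1} = x_n - (x_n^2 - 4)/(2*x_n)
Step 1: x_0 = 3, f'=5, f''=6, x_1 = 13/6
Step 2: x_1 = 13/6, f'=25/36, f''=13/3, x_2 = 313/156
Step 3: x_2 = 313/156, f'=625/24336, f''=313/78, x_3 = 195313/97656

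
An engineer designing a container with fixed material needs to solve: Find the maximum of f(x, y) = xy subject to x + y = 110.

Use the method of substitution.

Substitute y = 110 - x into f(x,y) = xy:
g(x) = x(110 - x) = 110x - x^2
g'(x) = 110 - 2x = 0  =>  x = 55
y = 110 - 55 = 55
Maximum value = 55 * 55 = 3025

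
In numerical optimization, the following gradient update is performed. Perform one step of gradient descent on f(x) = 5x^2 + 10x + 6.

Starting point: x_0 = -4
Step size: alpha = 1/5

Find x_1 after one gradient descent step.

f(x) = 5x^2 + 10x + 6
f'(x) = 10x + 10
f'(-4) = 10*-4 + (10) = -30
x_1 = x_0 - alpha * f'(x_0) = -4 - 1/5 * -30 = 2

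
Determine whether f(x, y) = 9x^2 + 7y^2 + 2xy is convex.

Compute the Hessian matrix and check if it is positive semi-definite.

f(x,y) = 9x^2 + 7y^2 + 2xy
Hessian H = [[18, 2], [2, 14]]
trace(H) = 32, det(H) = 248
Eigenvalues: (32 +/- sqrt(32)) / 2 = 18.83, 13.17
Since both eigenvalues > 0, f is convex.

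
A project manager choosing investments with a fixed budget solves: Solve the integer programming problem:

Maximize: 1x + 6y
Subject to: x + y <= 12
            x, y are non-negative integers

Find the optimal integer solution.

Objective: 1x + 6y, constraint: x + y <= 12
Coefficient of y is 6 > coefficient of x is 1, so allocate the entire budget to y.
Optimal: x = 0, y = 12, value = 72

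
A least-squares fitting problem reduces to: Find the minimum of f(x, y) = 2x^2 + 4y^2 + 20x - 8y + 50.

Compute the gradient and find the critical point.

f(x,y) = 2x^2 + 4y^2 + 20x - 8y + 50
df/dx = 4x + (20) = 0  =>  x = -5
df/dy = 8y + (-8) = 0  =>  y = 1
f(-5, 1) = 2*(-5)^2 + 4*(1)^2 + 20*(-5) + -8*(1) + 50 = -4
Hessian is diagonal with entries 4, 8 > 0, so this is a minimum.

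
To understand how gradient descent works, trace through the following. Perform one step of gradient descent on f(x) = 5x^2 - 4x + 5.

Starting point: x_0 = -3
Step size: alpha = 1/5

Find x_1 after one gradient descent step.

f(x) = 5x^2 - 4x + 5
f'(x) = 10x - 4
f'(-3) = 10*-3 + (-4) = -34
x_1 = x_0 - alpha * f'(x_0) = -3 - 1/5 * -34 = 19/5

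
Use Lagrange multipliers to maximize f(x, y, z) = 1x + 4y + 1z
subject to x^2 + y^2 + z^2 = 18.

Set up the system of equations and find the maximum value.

Lagrange conditions: 1 = 2*lambda*x, 4 = 2*lambda*y, 1 = 2*lambda*z
So x:1 = y:4 = z:1, i.e. x = 1t, y = 4t, z = 1t
Constraint: t^2*(1^2 + 4^2 + 1^2) = 18
  t^2 * 18 = 18  =>  t = sqrt(1)
Maximum = 1*1t + 4*4t + 1*1t = 18*sqrt(1) = 18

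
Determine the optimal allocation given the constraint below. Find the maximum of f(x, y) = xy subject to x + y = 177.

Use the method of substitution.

Substitute y = 177 - x into f(x,y) = xy:
g(x) = x(177 - x) = 177x - x^2
g'(x) = 177 - 2x = 0  =>  x = 177/2
y = 177 - 177/2 = 177/2
Maximum value = (177/2) * (177/2) = 31329/4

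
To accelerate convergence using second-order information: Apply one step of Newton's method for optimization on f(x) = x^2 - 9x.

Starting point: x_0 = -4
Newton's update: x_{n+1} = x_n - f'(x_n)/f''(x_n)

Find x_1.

f(x) = x^2 - 9x
f'(x) = 2x + (-9), f''(x) = 2
Newton step: x_1 = x_0 - f'(x_0)/f''(x_0)
f'(-4) = -17
x_1 = -4 - -17/2 = 9/2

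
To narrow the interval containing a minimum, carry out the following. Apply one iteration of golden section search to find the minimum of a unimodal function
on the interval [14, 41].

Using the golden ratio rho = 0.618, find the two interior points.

Golden section search on [14, 41].
Golden ratio rho = 0.618 (approx).
Interior points:
  x_1 = 14 + (1-0.618)*27 = 24.3140
  x_2 = 14 + 0.618*27 = 30.6860
Compare f(x_1) and f(x_2) to determine which subinterval to keep.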